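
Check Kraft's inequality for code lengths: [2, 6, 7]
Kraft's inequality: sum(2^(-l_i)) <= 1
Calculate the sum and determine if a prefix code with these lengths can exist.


Sum = 2^(-2) + 2^(-6) + 2^(-7)
    = 0.25 + 0.015625 + 0.0078125
    = 35/128 = 0.2734375
Since 0.2734375 <= 1, Kraft's inequality IS satisfied.
A prefix code with these lengths CAN exist.

Kraft sum = 0.2734375. Satisfied.


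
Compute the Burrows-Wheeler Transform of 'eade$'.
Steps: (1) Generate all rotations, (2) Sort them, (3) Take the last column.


Rotations (sorted):
  0: $eade -> last char: e
  1: ade$e -> last char: e
  2: de$ea -> last char: a
  3: e$ead -> last char: d
  4: eade$ -> last char: $


BWT = eead$


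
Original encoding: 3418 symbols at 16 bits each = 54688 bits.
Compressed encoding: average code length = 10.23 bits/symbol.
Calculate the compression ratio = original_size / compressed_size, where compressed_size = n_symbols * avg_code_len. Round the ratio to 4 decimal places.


original_size = n_symbols * orig_bits = 3418 * 16 = 54688 bits
compressed_size = n_symbols * avg_code_len = 3418 * 10.23 = 34966.14 bits
ratio = original_size / compressed_size = 54688 / 34966.14 = 1.564

Compression ratio = 1.564


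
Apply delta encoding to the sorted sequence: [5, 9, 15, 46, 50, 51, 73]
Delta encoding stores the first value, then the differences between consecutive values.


First value: 5
Deltas:
  9 - 5 = 4
  15 - 9 = 6
  46 - 15 = 31
  50 - 46 = 4
  51 - 50 = 1
  73 - 51 = 22


Delta encoded: [5, 4, 6, 31, 4, 1, 22]


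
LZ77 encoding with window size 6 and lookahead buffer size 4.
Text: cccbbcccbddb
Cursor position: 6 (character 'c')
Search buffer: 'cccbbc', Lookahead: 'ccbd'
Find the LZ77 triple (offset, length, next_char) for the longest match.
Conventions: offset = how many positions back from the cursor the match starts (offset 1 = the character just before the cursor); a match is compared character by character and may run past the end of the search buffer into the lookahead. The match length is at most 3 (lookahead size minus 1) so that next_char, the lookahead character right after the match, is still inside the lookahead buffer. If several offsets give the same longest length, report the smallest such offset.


Try each offset into the search buffer:
  offset=1 (pos 5, char 'c'): match length 2
  offset=2 (pos 4, char 'b'): match length 0
  offset=3 (pos 3, char 'b'): match length 0
  offset=4 (pos 2, char 'c'): match length 1
  offset=5 (pos 1, char 'c'): match length 3
  offset=6 (pos 0, char 'c'): match length 2
Longest match has length 3 at offset 5.
next_char = character at position 6 + 3 = 9 -> 'd'

Best match: offset=5, length=3 (matching 'ccb' starting at position 1)
LZ77 triple: (5, 3, 'd')


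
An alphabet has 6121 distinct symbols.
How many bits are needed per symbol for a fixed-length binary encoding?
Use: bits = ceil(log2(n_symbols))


log2(6121) = 12.5796
Bracket: 2^12 = 4096 < 6121 <= 2^13 = 8192
So ceil(log2(6121)) = 13

bits = ceil(log2(6121)) = ceil(12.5796) = 13 bits


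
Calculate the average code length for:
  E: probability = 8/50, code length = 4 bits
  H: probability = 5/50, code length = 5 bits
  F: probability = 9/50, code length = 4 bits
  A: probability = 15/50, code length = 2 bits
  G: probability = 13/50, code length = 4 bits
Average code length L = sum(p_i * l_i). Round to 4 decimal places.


Weighted contributions p_i * l_i:
  E: (8/50) * 4 = 32/50
  H: (5/50) * 5 = 25/50
  F: (9/50) * 4 = 36/50
  A: (15/50) * 2 = 30/50
  G: (13/50) * 4 = 52/50
Sum = (32 + 25 + 36 + 30 + 52)/50 = 175/50

L = 175/50 = 3.5000 bits/symbol


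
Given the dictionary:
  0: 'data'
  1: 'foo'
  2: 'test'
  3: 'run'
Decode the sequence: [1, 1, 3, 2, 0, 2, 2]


Look up each index in the dictionary:
  1 -> 'foo'
  1 -> 'foo'
  3 -> 'run'
  2 -> 'test'
  0 -> 'data'
  2 -> 'test'
  2 -> 'test'

Decoded: "foo foo run test data test test"


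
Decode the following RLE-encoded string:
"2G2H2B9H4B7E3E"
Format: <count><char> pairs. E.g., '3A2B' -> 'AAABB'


Expanding each <count><char> pair:
  2G -> 'GG'
  2H -> 'HH'
  2B -> 'BB'
  9H -> 'HHHHHHHHH'
  4B -> 'BBBB'
  7E -> 'EEEEEEE'
  3E -> 'EEE'

Decoded = GGHHBBHHHHHHHHHBBBBEEEEEEEEEE


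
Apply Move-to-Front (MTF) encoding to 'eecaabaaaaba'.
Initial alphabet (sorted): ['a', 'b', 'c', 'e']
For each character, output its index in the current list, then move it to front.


MTF encoding:
'e': index 3 in ['a', 'b', 'c', 'e'] -> ['e', 'a', 'b', 'c']
'e': index 0 in ['e', 'a', 'b', 'c'] -> ['e', 'a', 'b', 'c']
'c': index 3 in ['e', 'a', 'b', 'c'] -> ['c', 'e', 'a', 'b']
'a': index 2 in ['c', 'e', 'a', 'b'] -> ['a', 'c', 'e', 'b']
'a': index 0 in ['a', 'c', 'e', 'b'] -> ['a', 'c', 'e', 'b']
'b': index 3 in ['a', 'c', 'e', 'b'] -> ['b', 'a', 'c', 'e']
'a': index 1 in ['b', 'a', 'c', 'e'] -> ['a', 'b', 'c', 'e']
'a': index 0 in ['a', 'b', 'c', 'e'] -> ['a', 'b', 'c', 'e']
'a': index 0 in ['a', 'b', 'c', 'e'] -> ['a', 'b', 'c', 'e']
'a': index 0 in ['a', 'b', 'c', 'e'] -> ['a', 'b', 'c', 'e']
'b': index 1 in ['a', 'b', 'c', 'e'] -> ['b', 'a', 'c', 'e']
'a': index 1 in ['b', 'a', 'c', 'e'] -> ['a', 'b', 'c', 'e']


Output: [3, 0, 3, 2, 0, 3, 1, 0, 0, 0, 1, 1]


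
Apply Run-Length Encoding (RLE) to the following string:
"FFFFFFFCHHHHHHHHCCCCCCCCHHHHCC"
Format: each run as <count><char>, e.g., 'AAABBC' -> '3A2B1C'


Scanning runs left to right:
  i=0: run of 'F' x 7 -> '7F'
  i=7: run of 'C' x 1 -> '1C'
  i=8: run of 'H' x 8 -> '8H'
  i=16: run of 'C' x 8 -> '8C'
  i=24: run of 'H' x 4 -> '4H'
  i=28: run of 'C' x 2 -> '2C'

RLE = 7F1C8H8C4H2C


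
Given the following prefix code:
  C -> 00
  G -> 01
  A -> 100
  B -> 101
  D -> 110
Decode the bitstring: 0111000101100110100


Decoding step by step:
Bits 01 -> G
Bits 110 -> D
Bits 00 -> C
Bits 101 -> B
Bits 100 -> A
Bits 110 -> D
Bits 100 -> A


Decoded message: GDCBADA


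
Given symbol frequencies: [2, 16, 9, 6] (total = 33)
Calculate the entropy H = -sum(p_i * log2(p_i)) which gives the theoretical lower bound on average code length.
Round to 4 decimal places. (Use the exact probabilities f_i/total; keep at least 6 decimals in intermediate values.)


Per-symbol terms -p_i * log2(p_i) with p_i = f_i/33:
  p = 2/33 = 0.060606: log2(p) = -4.044394, -p*log2(p) = 0.245115
  p = 16/33 = 0.484848: log2(p) = -1.044394, -p*log2(p) = 0.506373
  p = 9/33 = 0.272727: log2(p) = -1.874469, -p*log2(p) = 0.511219
  p = 6/33 = 0.181818: log2(p) = -2.459432, -p*log2(p) = 0.447169
H = 0.245115 + 0.506373 + 0.511219 + 0.447169 = 1.709876

H = 1.7099 bits/symbol


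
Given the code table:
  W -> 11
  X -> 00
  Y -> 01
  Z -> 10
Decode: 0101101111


Decoding:
01 -> Y
01 -> Y
10 -> Z
11 -> W
11 -> W


Result: YYZWW


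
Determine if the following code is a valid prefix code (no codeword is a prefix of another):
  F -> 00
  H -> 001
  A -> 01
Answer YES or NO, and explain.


Checking each pair (does one codeword prefix another?):
  F='00' vs H='001': prefix -- VIOLATION

NO -- this is NOT a valid prefix code. F (00) is a prefix of H (001).


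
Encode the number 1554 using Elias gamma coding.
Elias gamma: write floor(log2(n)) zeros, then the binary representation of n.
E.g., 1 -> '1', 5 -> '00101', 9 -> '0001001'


num_bits = floor(log2(1554)) + 1 = 11
leading_zeros = num_bits - 1 = 10
binary(1554) = 11000010010

Elias gamma(1554) = '0000000000' + '11000010010' = 000000000011000010010 (21 bits)


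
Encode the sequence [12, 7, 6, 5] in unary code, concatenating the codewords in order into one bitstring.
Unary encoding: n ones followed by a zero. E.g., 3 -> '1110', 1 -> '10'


Encode each number as n ones followed by a terminating 0:
  12 -> 1111111111110 (13 bits)
  7 -> 11111110 (8 bits)
  6 -> 1111110 (7 bits)
  5 -> 111110 (6 bits)
Total length = 13 + 8 + 7 + 6 = 34 bits.

Unary([12, 7, 6, 5]) = 1111111111110111111101111110111110 (34 bits)


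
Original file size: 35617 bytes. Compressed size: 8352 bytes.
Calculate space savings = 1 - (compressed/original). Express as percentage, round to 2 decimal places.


ratio = compressed/original = 8352/35617 = 0.234495
savings = 1 - ratio = 1 - 0.234495 = 0.765505
as a percentage: 0.765505 * 100 = 76.55%

Space savings = 1 - 8352/35617 = 76.55%


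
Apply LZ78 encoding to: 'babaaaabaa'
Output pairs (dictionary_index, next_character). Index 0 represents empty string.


LZ78 encoding steps:
Dictionary: {0: ''}
Step 1: w='' (idx 0), next='b' -> output (0, 'b'), add 'b' as idx 1
Step 2: w='' (idx 0), next='a' -> output (0, 'a'), add 'a' as idx 2
Step 3: w='b' (idx 1), next='a' -> output (1, 'a'), add 'ba' as idx 3
Step 4: w='a' (idx 2), next='a' -> output (2, 'a'), add 'aa' as idx 4
Step 5: w='a' (idx 2), next='b' -> output (2, 'b'), add 'ab' as idx 5
Step 6: w='aa' (idx 4), end of input -> output (4, '')


Encoded: [(0, 'b'), (0, 'a'), (1, 'a'), (2, 'a'), (2, 'b'), (4, '')]


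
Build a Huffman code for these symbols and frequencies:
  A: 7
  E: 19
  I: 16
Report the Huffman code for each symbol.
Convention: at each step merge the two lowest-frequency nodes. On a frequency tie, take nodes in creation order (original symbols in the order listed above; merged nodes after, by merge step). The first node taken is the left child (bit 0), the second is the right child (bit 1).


Huffman tree construction:
Step 1: Merge A(7) + I(16) = 23
Step 2: Merge E(19) + (A+I)(23) = 42
Read each symbol's code off the tree from the root (left child = 0, right child = 1).

Codes:
  A: 10 (length 2)
  E: 0 (length 1)
  I: 11 (length 2)
Average code length: 65/42 = 1.5476 bits/symbol


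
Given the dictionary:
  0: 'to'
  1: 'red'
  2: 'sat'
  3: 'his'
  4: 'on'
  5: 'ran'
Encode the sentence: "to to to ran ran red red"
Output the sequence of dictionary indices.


Look up each word in the dictionary:
  'to' -> 0
  'to' -> 0
  'to' -> 0
  'ran' -> 5
  'ran' -> 5
  'red' -> 1
  'red' -> 1

Encoded: [0, 0, 0, 5, 5, 1, 1]


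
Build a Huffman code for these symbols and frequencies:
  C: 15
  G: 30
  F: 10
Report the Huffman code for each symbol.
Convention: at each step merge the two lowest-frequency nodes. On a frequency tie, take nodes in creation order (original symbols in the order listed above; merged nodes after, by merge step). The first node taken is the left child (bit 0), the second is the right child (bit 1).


Huffman tree construction:
Step 1: Merge F(10) + C(15) = 25
Step 2: Merge (F+C)(25) + G(30) = 55
Read each symbol's code off the tree from the root (left child = 0, right child = 1).

Codes:
  C: 01 (length 2)
  G: 1 (length 1)
  F: 00 (length 2)
Average code length: 80/55 = 1.4545 bits/symbol


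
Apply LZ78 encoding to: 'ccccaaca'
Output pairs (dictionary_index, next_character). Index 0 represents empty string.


LZ78 encoding steps:
Dictionary: {0: ''}
Step 1: w='' (idx 0), next='c' -> output (0, 'c'), add 'c' as idx 1
Step 2: w='c' (idx 1), next='c' -> output (1, 'c'), add 'cc' as idx 2
Step 3: w='c' (idx 1), next='a' -> output (1, 'a'), add 'ca' as idx 3
Step 4: w='' (idx 0), next='a' -> output (0, 'a'), add 'a' as idx 4
Step 5: w='ca' (idx 3), end of input -> output (3, '')


Encoded: [(0, 'c'), (1, 'c'), (1, 'a'), (0, 'a'), (3, '')]


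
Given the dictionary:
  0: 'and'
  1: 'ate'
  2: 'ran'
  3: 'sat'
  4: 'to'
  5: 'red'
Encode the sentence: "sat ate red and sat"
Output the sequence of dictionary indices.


Look up each word in the dictionary:
  'sat' -> 3
  'ate' -> 1
  'red' -> 5
  'and' -> 0
  'sat' -> 3

Encoded: [3, 1, 5, 0, 3]


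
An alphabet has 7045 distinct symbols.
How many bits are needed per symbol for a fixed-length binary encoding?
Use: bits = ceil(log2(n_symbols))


log2(7045) = 12.7824
Bracket: 2^12 = 4096 < 7045 <= 2^13 = 8192
So ceil(log2(7045)) = 13

bits = ceil(log2(7045)) = ceil(12.7824) = 13 bits


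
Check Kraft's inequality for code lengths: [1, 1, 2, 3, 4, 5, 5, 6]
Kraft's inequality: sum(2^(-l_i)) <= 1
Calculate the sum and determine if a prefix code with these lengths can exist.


Sum = 2^(-1) + 2^(-1) + 2^(-2) + 2^(-3) + 2^(-4) + 2^(-5) + 2^(-5) + 2^(-6)
    = 0.5 + 0.5 + 0.25 + 0.125 + 0.0625 + 0.03125 + 0.03125 + 0.015625
    = 97/64 = 1.515625
Since 1.515625 > 1, Kraft's inequality is NOT satisfied.
A prefix code with these lengths CANNOT exist.

Kraft sum = 1.515625. Not satisfied.


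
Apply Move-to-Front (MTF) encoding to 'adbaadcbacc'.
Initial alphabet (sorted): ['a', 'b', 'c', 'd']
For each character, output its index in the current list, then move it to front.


MTF encoding:
'a': index 0 in ['a', 'b', 'c', 'd'] -> ['a', 'b', 'c', 'd']
'd': index 3 in ['a', 'b', 'c', 'd'] -> ['d', 'a', 'b', 'c']
'b': index 2 in ['d', 'a', 'b', 'c'] -> ['b', 'd', 'a', 'c']
'a': index 2 in ['b', 'd', 'a', 'c'] -> ['a', 'b', 'd', 'c']
'a': index 0 in ['a', 'b', 'd', 'c'] -> ['a', 'b', 'd', 'c']
'd': index 2 in ['a', 'b', 'd', 'c'] -> ['d', 'a', 'b', 'c']
'c': index 3 in ['d', 'a', 'b', 'c'] -> ['c', 'd', 'a', 'b']
'b': index 3 in ['c', 'd', 'a', 'b'] -> ['b', 'c', 'd', 'a']
'a': index 3 in ['b', 'c', 'd', 'a'] -> ['a', 'b', 'c', 'd']
'c': index 2 in ['a', 'b', 'c', 'd'] -> ['c', 'a', 'b', 'd']
'c': index 0 in ['c', 'a', 'b', 'd'] -> ['c', 'a', 'b', 'd']


Output: [0, 3, 2, 2, 0, 2, 3, 3, 3, 2, 0]


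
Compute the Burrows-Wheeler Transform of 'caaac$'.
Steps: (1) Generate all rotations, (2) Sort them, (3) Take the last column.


Rotations (sorted):
  0: $caaac -> last char: c
  1: aaac$c -> last char: c
  2: aac$ca -> last char: a
  3: ac$caa -> last char: a
  4: c$caaa -> last char: a
  5: caaac$ -> last char: $


BWT = ccaaa$


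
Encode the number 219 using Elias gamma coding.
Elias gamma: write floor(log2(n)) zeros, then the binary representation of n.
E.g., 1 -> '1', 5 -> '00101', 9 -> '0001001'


num_bits = floor(log2(219)) + 1 = 8
leading_zeros = num_bits - 1 = 7
binary(219) = 11011011

Elias gamma(219) = '0000000' + '11011011' = 000000011011011 (15 bits)


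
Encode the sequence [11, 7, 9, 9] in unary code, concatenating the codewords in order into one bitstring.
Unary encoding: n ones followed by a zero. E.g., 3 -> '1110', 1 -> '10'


Encode each number as n ones followed by a terminating 0:
  11 -> 111111111110 (12 bits)
  7 -> 11111110 (8 bits)
  9 -> 1111111110 (10 bits)
  9 -> 1111111110 (10 bits)
Total length = 12 + 8 + 10 + 10 = 40 bits.

Unary([11, 7, 9, 9]) = 1111111111101111111011111111101111111110 (40 bits)


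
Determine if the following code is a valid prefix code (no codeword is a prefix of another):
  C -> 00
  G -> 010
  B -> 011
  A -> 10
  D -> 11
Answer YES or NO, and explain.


Checking each pair (does one codeword prefix another?):
  C='00' vs G='010': no prefix
  C='00' vs B='011': no prefix
  C='00' vs A='10': no prefix
  C='00' vs D='11': no prefix
  G='010' vs C='00': no prefix
  G='010' vs B='011': no prefix
  G='010' vs A='10': no prefix
  G='010' vs D='11': no prefix
  B='011' vs C='00': no prefix
  B='011' vs G='010': no prefix
  B='011' vs A='10': no prefix
  B='011' vs D='11': no prefix
  A='10' vs C='00': no prefix
  A='10' vs G='010': no prefix
  A='10' vs B='011': no prefix
  A='10' vs D='11': no prefix
  D='11' vs C='00': no prefix
  D='11' vs G='010': no prefix
  D='11' vs B='011': no prefix
  D='11' vs A='10': no prefix
No violation found over all pairs.

YES -- this is a valid prefix code. No codeword is a prefix of any other codeword.


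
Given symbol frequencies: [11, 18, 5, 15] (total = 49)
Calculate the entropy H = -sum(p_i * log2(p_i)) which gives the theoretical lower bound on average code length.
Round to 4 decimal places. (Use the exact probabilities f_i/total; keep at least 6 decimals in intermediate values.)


Per-symbol terms -p_i * log2(p_i) with p_i = f_i/49:
  p = 11/49 = 0.224490: log2(p) = -2.155278, -p*log2(p) = 0.483838
  p = 18/49 = 0.367347: log2(p) = -1.444785, -p*log2(p) = 0.530737
  p = 5/49 = 0.102041: log2(p) = -3.292782, -p*log2(p) = 0.335998
  p = 15/49 = 0.306122: log2(p) = -1.707819, -p*log2(p) = 0.522802
H = 0.483838 + 0.530737 + 0.335998 + 0.522802 = 1.873375

H = 1.8734 bits/symbol


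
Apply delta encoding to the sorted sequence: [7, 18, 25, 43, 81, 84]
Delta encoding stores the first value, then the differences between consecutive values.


First value: 7
Deltas:
  18 - 7 = 11
  25 - 18 = 7
  43 - 25 = 18
  81 - 43 = 38
  84 - 81 = 3


Delta encoded: [7, 11, 7, 18, 38, 3]


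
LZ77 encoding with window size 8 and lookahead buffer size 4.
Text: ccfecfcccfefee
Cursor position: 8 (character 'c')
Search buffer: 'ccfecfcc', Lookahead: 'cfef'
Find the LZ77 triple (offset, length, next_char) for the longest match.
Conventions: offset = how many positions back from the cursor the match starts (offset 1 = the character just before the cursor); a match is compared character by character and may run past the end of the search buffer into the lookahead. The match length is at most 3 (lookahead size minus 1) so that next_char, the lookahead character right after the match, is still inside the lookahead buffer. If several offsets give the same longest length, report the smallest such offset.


Try each offset into the search buffer:
  offset=1 (pos 7, char 'c'): match length 1
  offset=2 (pos 6, char 'c'): match length 1
  offset=3 (pos 5, char 'f'): match length 0
  offset=4 (pos 4, char 'c'): match length 2
  offset=5 (pos 3, char 'e'): match length 0
  offset=6 (pos 2, char 'f'): match length 0
  offset=7 (pos 1, char 'c'): match length 3
  offset=8 (pos 0, char 'c'): match length 1
Longest match has length 3 at offset 7.
next_char = character at position 8 + 3 = 11 -> 'f'

Best match: offset=7, length=3 (matching 'cfe' starting at position 1)
LZ77 triple: (7, 3, 'f')


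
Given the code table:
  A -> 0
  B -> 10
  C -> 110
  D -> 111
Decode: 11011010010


Decoding:
110 -> C
110 -> C
10 -> B
0 -> A
10 -> B


Result: CCBAB


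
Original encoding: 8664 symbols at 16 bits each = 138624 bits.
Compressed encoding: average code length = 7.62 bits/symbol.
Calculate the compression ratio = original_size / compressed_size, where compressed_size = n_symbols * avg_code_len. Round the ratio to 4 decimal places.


original_size = n_symbols * orig_bits = 8664 * 16 = 138624 bits
compressed_size = n_symbols * avg_code_len = 8664 * 7.62 = 66019.68 bits
ratio = original_size / compressed_size = 138624 / 66019.68 = 2.0997

Compression ratio = 2.0997


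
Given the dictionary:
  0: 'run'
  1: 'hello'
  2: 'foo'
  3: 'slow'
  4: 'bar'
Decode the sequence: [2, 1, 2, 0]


Look up each index in the dictionary:
  2 -> 'foo'
  1 -> 'hello'
  2 -> 'foo'
  0 -> 'run'

Decoded: "foo hello foo run"


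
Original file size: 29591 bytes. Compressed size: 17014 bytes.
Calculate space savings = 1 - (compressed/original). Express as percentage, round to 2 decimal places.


ratio = compressed/original = 17014/29591 = 0.574972
savings = 1 - ratio = 1 - 0.574972 = 0.425028
as a percentage: 0.425028 * 100 = 42.5%

Space savings = 1 - 17014/29591 = 42.5%


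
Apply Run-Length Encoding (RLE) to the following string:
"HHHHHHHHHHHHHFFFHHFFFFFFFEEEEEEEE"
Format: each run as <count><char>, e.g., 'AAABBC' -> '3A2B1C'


Scanning runs left to right:
  i=0: run of 'H' x 13 -> '13H'
  i=13: run of 'F' x 3 -> '3F'
  i=16: run of 'H' x 2 -> '2H'
  i=18: run of 'F' x 7 -> '7F'
  i=25: run of 'E' x 8 -> '8E'

RLE = 13H3F2H7F8E


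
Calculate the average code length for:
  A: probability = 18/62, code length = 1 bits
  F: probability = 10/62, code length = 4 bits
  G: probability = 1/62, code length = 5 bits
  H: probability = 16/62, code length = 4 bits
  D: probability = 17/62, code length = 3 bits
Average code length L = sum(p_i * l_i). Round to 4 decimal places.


Weighted contributions p_i * l_i:
  A: (18/62) * 1 = 18/62
  F: (10/62) * 4 = 40/62
  G: (1/62) * 5 = 5/62
  H: (16/62) * 4 = 64/62
  D: (17/62) * 3 = 51/62
Sum = (18 + 40 + 5 + 64 + 51)/62 = 178/62

L = 178/62 = 2.8710 bits/symbol


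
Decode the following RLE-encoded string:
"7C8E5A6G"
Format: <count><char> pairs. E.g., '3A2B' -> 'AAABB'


Expanding each <count><char> pair:
  7C -> 'CCCCCCC'
  8E -> 'EEEEEEEE'
  5A -> 'AAAAA'
  6G -> 'GGGGGG'

Decoded = CCCCCCCEEEEEEEEAAAAAGGGGGG


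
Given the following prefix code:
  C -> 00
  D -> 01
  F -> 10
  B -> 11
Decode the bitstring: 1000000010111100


Decoding step by step:
Bits 10 -> F
Bits 00 -> C
Bits 00 -> C
Bits 00 -> C
Bits 10 -> F
Bits 11 -> B
Bits 11 -> B
Bits 00 -> C


Decoded message: FCCCFBBC


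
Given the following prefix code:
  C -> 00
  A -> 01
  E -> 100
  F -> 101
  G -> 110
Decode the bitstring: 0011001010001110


Decoding step by step:
Bits 00 -> C
Bits 110 -> G
Bits 01 -> A
Bits 01 -> A
Bits 00 -> C
Bits 01 -> A
Bits 110 -> G


Decoded message: CGAACAG


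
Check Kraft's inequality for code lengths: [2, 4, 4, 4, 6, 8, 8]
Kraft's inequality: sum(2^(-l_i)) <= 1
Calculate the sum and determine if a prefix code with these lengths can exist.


Sum = 2^(-2) + 2^(-4) + 2^(-4) + 2^(-4) + 2^(-6) + 2^(-8) + 2^(-8)
    = 0.25 + 0.0625 + 0.0625 + 0.0625 + 0.015625 + 0.00390625 + 0.00390625
    = 118/256 = 0.4609375
Since 0.4609375 <= 1, Kraft's inequality IS satisfied.
A prefix code with these lengths CAN exist.

Kraft sum = 0.4609375. Satisfied.


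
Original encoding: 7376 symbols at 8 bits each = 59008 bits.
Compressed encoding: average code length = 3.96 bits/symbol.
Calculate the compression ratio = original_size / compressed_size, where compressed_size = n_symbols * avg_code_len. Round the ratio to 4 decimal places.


original_size = n_symbols * orig_bits = 7376 * 8 = 59008 bits
compressed_size = n_symbols * avg_code_len = 7376 * 3.96 = 29208.96 bits
ratio = original_size / compressed_size = 59008 / 29208.96 = 2.0202

Compression ratio = 2.0202


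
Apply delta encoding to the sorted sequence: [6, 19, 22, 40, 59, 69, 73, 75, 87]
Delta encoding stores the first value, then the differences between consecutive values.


First value: 6
Deltas:
  19 - 6 = 13
  22 - 19 = 3
  40 - 22 = 18
  59 - 40 = 19
  69 - 59 = 10
  73 - 69 = 4
  75 - 73 = 2
  87 - 75 = 12


Delta encoded: [6, 13, 3, 18, 19, 10, 4, 2, 12]


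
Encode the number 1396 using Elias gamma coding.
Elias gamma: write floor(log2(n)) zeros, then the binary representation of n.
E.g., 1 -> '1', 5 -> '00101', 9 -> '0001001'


num_bits = floor(log2(1396)) + 1 = 11
leading_zeros = num_bits - 1 = 10
binary(1396) = 10101110100

Elias gamma(1396) = '0000000000' + '10101110100' = 000000000010101110100 (21 bits)


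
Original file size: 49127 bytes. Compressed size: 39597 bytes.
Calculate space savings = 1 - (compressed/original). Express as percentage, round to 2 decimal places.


ratio = compressed/original = 39597/49127 = 0.806013
savings = 1 - ratio = 1 - 0.806013 = 0.193987
as a percentage: 0.193987 * 100 = 19.4%

Space savings = 1 - 39597/49127 = 19.4%


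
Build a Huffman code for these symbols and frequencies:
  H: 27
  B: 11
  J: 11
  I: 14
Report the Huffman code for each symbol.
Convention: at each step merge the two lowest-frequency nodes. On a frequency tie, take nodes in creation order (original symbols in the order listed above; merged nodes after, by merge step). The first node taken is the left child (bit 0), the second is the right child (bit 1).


Huffman tree construction:
Step 1: Merge B(11) + J(11) = 22
Step 2: Merge I(14) + (B+J)(22) = 36
Step 3: Merge H(27) + (I+(B+J))(36) = 63
Read each symbol's code off the tree from the root (left child = 0, right child = 1).

Codes:
  H: 0 (length 1)
  B: 110 (length 3)
  J: 111 (length 3)
  I: 10 (length 2)
Average code length: 121/63 = 1.9206 bits/symbol


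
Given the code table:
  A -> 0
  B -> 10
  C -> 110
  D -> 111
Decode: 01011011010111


Decoding:
0 -> A
10 -> B
110 -> C
110 -> C
10 -> B
111 -> D


Result: ABCCBD


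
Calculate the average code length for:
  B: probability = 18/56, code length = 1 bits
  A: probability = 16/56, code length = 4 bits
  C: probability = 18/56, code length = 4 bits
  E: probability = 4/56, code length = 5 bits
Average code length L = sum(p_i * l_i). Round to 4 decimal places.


Weighted contributions p_i * l_i:
  B: (18/56) * 1 = 18/56
  A: (16/56) * 4 = 64/56
  C: (18/56) * 4 = 72/56
  E: (4/56) * 5 = 20/56
Sum = (18 + 64 + 72 + 20)/56 = 174/56

L = 174/56 = 3.1071 bits/symbol


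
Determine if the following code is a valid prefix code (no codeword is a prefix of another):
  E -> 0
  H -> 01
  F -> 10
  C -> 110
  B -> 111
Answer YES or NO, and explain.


Checking each pair (does one codeword prefix another?):
  E='0' vs H='01': prefix -- VIOLATION

NO -- this is NOT a valid prefix code. E (0) is a prefix of H (01).


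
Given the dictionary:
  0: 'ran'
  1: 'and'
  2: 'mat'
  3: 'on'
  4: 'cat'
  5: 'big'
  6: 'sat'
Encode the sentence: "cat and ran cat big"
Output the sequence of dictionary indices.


Look up each word in the dictionary:
  'cat' -> 4
  'and' -> 1
  'ran' -> 0
  'cat' -> 4
  'big' -> 5

Encoded: [4, 1, 0, 4, 5]


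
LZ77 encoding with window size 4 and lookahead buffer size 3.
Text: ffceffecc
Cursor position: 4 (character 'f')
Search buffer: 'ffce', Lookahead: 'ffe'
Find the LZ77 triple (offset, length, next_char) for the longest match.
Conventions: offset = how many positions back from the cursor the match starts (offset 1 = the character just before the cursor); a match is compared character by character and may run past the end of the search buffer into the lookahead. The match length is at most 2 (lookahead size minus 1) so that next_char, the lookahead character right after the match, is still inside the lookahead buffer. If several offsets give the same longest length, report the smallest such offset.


Try each offset into the search buffer:
  offset=1 (pos 3, char 'e'): match length 0
  offset=2 (pos 2, char 'c'): match length 0
  offset=3 (pos 1, char 'f'): match length 1
  offset=4 (pos 0, char 'f'): match length 2
Longest match has length 2 at offset 4.
next_char = character at position 4 + 2 = 6 -> 'e'

Best match: offset=4, length=2 (matching 'ff' starting at position 0)
LZ77 triple: (4, 2, 'e')


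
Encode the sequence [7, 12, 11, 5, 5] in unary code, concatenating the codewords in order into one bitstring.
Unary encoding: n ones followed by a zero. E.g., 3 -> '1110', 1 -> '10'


Encode each number as n ones followed by a terminating 0:
  7 -> 11111110 (8 bits)
  12 -> 1111111111110 (13 bits)
  11 -> 111111111110 (12 bits)
  5 -> 111110 (6 bits)
  5 -> 111110 (6 bits)
Total length = 8 + 13 + 12 + 6 + 6 = 45 bits.

Unary([7, 12, 11, 5, 5]) = 111111101111111111110111111111110111110111110 (45 bits)


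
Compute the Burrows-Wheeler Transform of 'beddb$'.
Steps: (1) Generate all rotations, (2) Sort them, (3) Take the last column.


Rotations (sorted):
  0: $beddb -> last char: b
  1: b$bedd -> last char: d
  2: beddb$ -> last char: $
  3: db$bed -> last char: d
  4: ddb$be -> last char: e
  5: eddb$b -> last char: b


BWT = bd$deb


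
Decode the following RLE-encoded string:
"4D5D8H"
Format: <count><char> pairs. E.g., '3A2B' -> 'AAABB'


Expanding each <count><char> pair:
  4D -> 'DDDD'
  5D -> 'DDDDD'
  8H -> 'HHHHHHHH'

Decoded = DDDDDDDDDHHHHHHHH


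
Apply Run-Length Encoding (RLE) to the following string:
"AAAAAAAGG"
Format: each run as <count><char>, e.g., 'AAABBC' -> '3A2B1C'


Scanning runs left to right:
  i=0: run of 'A' x 7 -> '7A'
  i=7: run of 'G' x 2 -> '2G'

RLE = 7A2G


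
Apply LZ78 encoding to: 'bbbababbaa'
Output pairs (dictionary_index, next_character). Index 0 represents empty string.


LZ78 encoding steps:
Dictionary: {0: ''}
Step 1: w='' (idx 0), next='b' -> output (0, 'b'), add 'b' as idx 1
Step 2: w='b' (idx 1), next='b' -> output (1, 'b'), add 'bb' as idx 2
Step 3: w='' (idx 0), next='a' -> output (0, 'a'), add 'a' as idx 3
Step 4: w='b' (idx 1), next='a' -> output (1, 'a'), add 'ba' as idx 4
Step 5: w='bb' (idx 2), next='a' -> output (2, 'a'), add 'bba' as idx 5
Step 6: w='a' (idx 3), end of input -> output (3, '')


Encoded: [(0, 'b'), (1, 'b'), (0, 'a'), (1, 'a'), (2, 'a'), (3, '')]


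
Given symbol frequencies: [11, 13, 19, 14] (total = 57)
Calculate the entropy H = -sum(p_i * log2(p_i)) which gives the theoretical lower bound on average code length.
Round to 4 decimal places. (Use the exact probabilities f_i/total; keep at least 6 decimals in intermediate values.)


Per-symbol terms -p_i * log2(p_i) with p_i = f_i/57:
  p = 11/57 = 0.192982: log2(p) = -2.373458, -p*log2(p) = 0.458036
  p = 13/57 = 0.228070: log2(p) = -2.132450, -p*log2(p) = 0.486348
  p = 19/57 = 0.333333: log2(p) = -1.584963, -p*log2(p) = 0.528321
  p = 14/57 = 0.245614: log2(p) = -2.025535, -p*log2(p) = 0.497500
H = 0.458036 + 0.486348 + 0.528321 + 0.497500 = 1.970205

H = 1.9702 bits/symbol


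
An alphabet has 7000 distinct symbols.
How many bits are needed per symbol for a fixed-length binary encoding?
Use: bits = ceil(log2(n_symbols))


log2(7000) = 12.7731
Bracket: 2^12 = 4096 < 7000 <= 2^13 = 8192
So ceil(log2(7000)) = 13

bits = ceil(log2(7000)) = ceil(12.7731) = 13 bits


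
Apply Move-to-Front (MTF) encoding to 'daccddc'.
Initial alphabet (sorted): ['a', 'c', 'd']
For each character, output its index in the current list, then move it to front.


MTF encoding:
'd': index 2 in ['a', 'c', 'd'] -> ['d', 'a', 'c']
'a': index 1 in ['d', 'a', 'c'] -> ['a', 'd', 'c']
'c': index 2 in ['a', 'd', 'c'] -> ['c', 'a', 'd']
'c': index 0 in ['c', 'a', 'd'] -> ['c', 'a', 'd']
'd': index 2 in ['c', 'a', 'd'] -> ['d', 'c', 'a']
'd': index 0 in ['d', 'c', 'a'] -> ['d', 'c', 'a']
'c': index 1 in ['d', 'c', 'a'] -> ['c', 'd', 'a']


Output: [2, 1, 2, 0, 2, 0, 1]


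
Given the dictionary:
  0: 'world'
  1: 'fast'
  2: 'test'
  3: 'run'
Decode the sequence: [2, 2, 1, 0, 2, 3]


Look up each index in the dictionary:
  2 -> 'test'
  2 -> 'test'
  1 -> 'fast'
  0 -> 'world'
  2 -> 'test'
  3 -> 'run'

Decoded: "test test fast world test run"


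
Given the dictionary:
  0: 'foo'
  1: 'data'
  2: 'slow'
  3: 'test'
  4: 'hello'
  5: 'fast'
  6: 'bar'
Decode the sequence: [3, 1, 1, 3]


Look up each index in the dictionary:
  3 -> 'test'
  1 -> 'data'
  1 -> 'data'
  3 -> 'test'

Decoded: "test data data test"


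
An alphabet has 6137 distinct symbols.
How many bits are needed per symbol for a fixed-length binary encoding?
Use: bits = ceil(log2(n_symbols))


log2(6137) = 12.5833
Bracket: 2^12 = 4096 < 6137 <= 2^13 = 8192
So ceil(log2(6137)) = 13

bits = ceil(log2(6137)) = ceil(12.5833) = 13 bits


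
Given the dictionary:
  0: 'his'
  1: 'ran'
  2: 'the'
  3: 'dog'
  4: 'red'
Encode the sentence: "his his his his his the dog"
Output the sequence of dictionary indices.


Look up each word in the dictionary:
  'his' -> 0
  'his' -> 0
  'his' -> 0
  'his' -> 0
  'his' -> 0
  'the' -> 2
  'dog' -> 3

Encoded: [0, 0, 0, 0, 0, 2, 3]


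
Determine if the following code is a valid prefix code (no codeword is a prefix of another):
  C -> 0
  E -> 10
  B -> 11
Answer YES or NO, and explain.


Checking each pair (does one codeword prefix another?):
  C='0' vs E='10': no prefix
  C='0' vs B='11': no prefix
  E='10' vs C='0': no prefix
  E='10' vs B='11': no prefix
  B='11' vs C='0': no prefix
  B='11' vs E='10': no prefix
No violation found over all pairs.

YES -- this is a valid prefix code. No codeword is a prefix of any other codeword.


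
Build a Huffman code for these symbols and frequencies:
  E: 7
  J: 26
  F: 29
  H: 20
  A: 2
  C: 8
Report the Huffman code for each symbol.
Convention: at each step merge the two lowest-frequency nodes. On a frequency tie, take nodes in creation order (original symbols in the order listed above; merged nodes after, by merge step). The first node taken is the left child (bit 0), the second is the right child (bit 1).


Huffman tree construction:
Step 1: Merge A(2) + E(7) = 9
Step 2: Merge C(8) + (A+E)(9) = 17
Step 3: Merge (C+(A+E))(17) + H(20) = 37
Step 4: Merge J(26) + F(29) = 55
Step 5: Merge ((C+(A+E))+H)(37) + (J+F)(55) = 92
Read each symbol's code off the tree from the root (left child = 0, right child = 1).

Codes:
  E: 0011 (length 4)
  J: 10 (length 2)
  F: 11 (length 2)
  H: 01 (length 2)
  A: 0010 (length 4)
  C: 000 (length 3)
Average code length: 210/92 = 2.2826 bits/symbol


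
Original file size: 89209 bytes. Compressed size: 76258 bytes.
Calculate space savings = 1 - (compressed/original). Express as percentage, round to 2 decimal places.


ratio = compressed/original = 76258/89209 = 0.854824
savings = 1 - ratio = 1 - 0.854824 = 0.145176
as a percentage: 0.145176 * 100 = 14.52%

Space savings = 1 - 76258/89209 = 14.52%


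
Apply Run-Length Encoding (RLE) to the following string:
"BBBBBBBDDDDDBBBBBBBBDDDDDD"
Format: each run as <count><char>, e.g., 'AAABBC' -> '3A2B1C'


Scanning runs left to right:
  i=0: run of 'B' x 7 -> '7B'
  i=7: run of 'D' x 5 -> '5D'
  i=12: run of 'B' x 8 -> '8B'
  i=20: run of 'D' x 6 -> '6D'

RLE = 7B5D8B6D


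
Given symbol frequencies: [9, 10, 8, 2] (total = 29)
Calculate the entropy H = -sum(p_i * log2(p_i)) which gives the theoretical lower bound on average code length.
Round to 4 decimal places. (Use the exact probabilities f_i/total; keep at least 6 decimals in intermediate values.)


Per-symbol terms -p_i * log2(p_i) with p_i = f_i/29:
  p = 9/29 = 0.310345: log2(p) = -1.688056, -p*log2(p) = 0.523879
  p = 10/29 = 0.344828: log2(p) = -1.536053, -p*log2(p) = 0.529673
  p = 8/29 = 0.275862: log2(p) = -1.857981, -p*log2(p) = 0.512546
  p = 2/29 = 0.068966: log2(p) = -3.857981, -p*log2(p) = 0.266068
H = 0.523879 + 0.529673 + 0.512546 + 0.266068 = 1.832166

H = 1.8322 bits/symbol


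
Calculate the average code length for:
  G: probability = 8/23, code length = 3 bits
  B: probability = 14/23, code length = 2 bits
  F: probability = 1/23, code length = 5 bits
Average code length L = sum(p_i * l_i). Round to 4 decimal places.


Weighted contributions p_i * l_i:
  G: (8/23) * 3 = 24/23
  B: (14/23) * 2 = 28/23
  F: (1/23) * 5 = 5/23
Sum = (24 + 28 + 5)/23 = 57/23

L = 57/23 = 2.4783 bits/symbol


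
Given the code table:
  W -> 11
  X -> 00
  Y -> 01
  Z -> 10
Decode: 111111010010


Decoding:
11 -> W
11 -> W
11 -> W
01 -> Y
00 -> X
10 -> Z


Result: WWWYXZ


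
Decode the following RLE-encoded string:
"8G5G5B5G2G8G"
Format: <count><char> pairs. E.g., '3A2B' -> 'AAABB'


Expanding each <count><char> pair:
  8G -> 'GGGGGGGG'
  5G -> 'GGGGG'
  5B -> 'BBBBB'
  5G -> 'GGGGG'
  2G -> 'GG'
  8G -> 'GGGGGGGG'

Decoded = GGGGGGGGGGGGGBBBBBGGGGGGGGGGGGGGG


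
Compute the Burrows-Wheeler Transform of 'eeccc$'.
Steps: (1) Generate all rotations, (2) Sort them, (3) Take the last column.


Rotations (sorted):
  0: $eeccc -> last char: c
  1: c$eecc -> last char: c
  2: cc$eec -> last char: c
  3: ccc$ee -> last char: e
  4: eccc$e -> last char: e
  5: eeccc$ -> last char: $


BWT = cccee$


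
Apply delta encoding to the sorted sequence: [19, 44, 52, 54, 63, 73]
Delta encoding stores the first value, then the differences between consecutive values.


First value: 19
Deltas:
  44 - 19 = 25
  52 - 44 = 8
  54 - 52 = 2
  63 - 54 = 9
  73 - 63 = 10


Delta encoded: [19, 25, 8, 2, 9, 10]


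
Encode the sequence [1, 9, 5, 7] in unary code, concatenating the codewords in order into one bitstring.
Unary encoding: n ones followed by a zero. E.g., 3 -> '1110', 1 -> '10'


Encode each number as n ones followed by a terminating 0:
  1 -> 10 (2 bits)
  9 -> 1111111110 (10 bits)
  5 -> 111110 (6 bits)
  7 -> 11111110 (8 bits)
Total length = 2 + 10 + 6 + 8 = 26 bits.

Unary([1, 9, 5, 7]) = 10111111111011111011111110 (26 bits)


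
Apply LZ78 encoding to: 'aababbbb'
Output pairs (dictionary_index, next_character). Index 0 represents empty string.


LZ78 encoding steps:
Dictionary: {0: ''}
Step 1: w='' (idx 0), next='a' -> output (0, 'a'), add 'a' as idx 1
Step 2: w='a' (idx 1), next='b' -> output (1, 'b'), add 'ab' as idx 2
Step 3: w='ab' (idx 2), next='b' -> output (2, 'b'), add 'abb' as idx 3
Step 4: w='' (idx 0), next='b' -> output (0, 'b'), add 'b' as idx 4
Step 5: w='b' (idx 4), end of input -> output (4, '')


Encoded: [(0, 'a'), (1, 'b'), (2, 'b'), (0, 'b'), (4, '')]


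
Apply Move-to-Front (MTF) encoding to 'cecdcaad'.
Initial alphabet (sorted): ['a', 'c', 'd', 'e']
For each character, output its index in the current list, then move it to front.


MTF encoding:
'c': index 1 in ['a', 'c', 'd', 'e'] -> ['c', 'a', 'd', 'e']
'e': index 3 in ['c', 'a', 'd', 'e'] -> ['e', 'c', 'a', 'd']
'c': index 1 in ['e', 'c', 'a', 'd'] -> ['c', 'e', 'a', 'd']
'd': index 3 in ['c', 'e', 'a', 'd'] -> ['d', 'c', 'e', 'a']
'c': index 1 in ['d', 'c', 'e', 'a'] -> ['c', 'd', 'e', 'a']
'a': index 3 in ['c', 'd', 'e', 'a'] -> ['a', 'c', 'd', 'e']
'a': index 0 in ['a', 'c', 'd', 'e'] -> ['a', 'c', 'd', 'e']
'd': index 2 in ['a', 'c', 'd', 'e'] -> ['d', 'a', 'c', 'e']


Output: [1, 3, 1, 3, 1, 3, 0, 2]


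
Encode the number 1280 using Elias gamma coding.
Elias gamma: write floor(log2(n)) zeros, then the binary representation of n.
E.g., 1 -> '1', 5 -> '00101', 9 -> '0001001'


num_bits = floor(log2(1280)) + 1 = 11
leading_zeros = num_bits - 1 = 10
binary(1280) = 10100000000

Elias gamma(1280) = '0000000000' + '10100000000' = 000000000010100000000 (21 bits)


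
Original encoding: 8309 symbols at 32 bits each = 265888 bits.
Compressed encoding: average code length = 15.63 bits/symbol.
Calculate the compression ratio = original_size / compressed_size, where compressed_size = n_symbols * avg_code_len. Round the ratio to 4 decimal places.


original_size = n_symbols * orig_bits = 8309 * 32 = 265888 bits
compressed_size = n_symbols * avg_code_len = 8309 * 15.63 = 129869.67 bits
ratio = original_size / compressed_size = 265888 / 129869.67 = 2.0473

Compression ratio = 2.0473


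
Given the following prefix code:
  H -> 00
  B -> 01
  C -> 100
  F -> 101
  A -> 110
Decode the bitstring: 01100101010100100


Decoding step by step:
Bits 01 -> B
Bits 100 -> C
Bits 101 -> F
Bits 01 -> B
Bits 01 -> B
Bits 00 -> H
Bits 100 -> C


Decoded message: BCFBBHC


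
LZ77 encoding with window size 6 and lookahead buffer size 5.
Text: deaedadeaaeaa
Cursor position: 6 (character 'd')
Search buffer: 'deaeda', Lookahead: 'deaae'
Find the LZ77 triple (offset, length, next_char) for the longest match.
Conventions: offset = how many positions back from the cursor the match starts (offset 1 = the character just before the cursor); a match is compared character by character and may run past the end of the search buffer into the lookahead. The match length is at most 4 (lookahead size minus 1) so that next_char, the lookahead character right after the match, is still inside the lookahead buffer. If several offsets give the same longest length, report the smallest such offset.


Try each offset into the search buffer:
  offset=1 (pos 5, char 'a'): match length 0
  offset=2 (pos 4, char 'd'): match length 1
  offset=3 (pos 3, char 'e'): match length 0
  offset=4 (pos 2, char 'a'): match length 0
  offset=5 (pos 1, char 'e'): match length 0
  offset=6 (pos 0, char 'd'): match length 3
Longest match has length 3 at offset 6.
next_char = character at position 6 + 3 = 9 -> 'a'

Best match: offset=6, length=3 (matching 'dea' starting at position 0)
LZ77 triple: (6, 3, 'a')


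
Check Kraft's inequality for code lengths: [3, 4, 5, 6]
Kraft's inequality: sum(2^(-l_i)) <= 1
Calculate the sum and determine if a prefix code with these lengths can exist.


Sum = 2^(-3) + 2^(-4) + 2^(-5) + 2^(-6)
    = 0.125 + 0.0625 + 0.03125 + 0.015625
    = 15/64 = 0.234375
Since 0.234375 <= 1, Kraft's inequality IS satisfied.
A prefix code with these lengths CAN exist.

Kraft sum = 0.234375. Satisfied.


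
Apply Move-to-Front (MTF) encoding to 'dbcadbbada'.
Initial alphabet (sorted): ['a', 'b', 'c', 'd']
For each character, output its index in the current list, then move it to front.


MTF encoding:
'd': index 3 in ['a', 'b', 'c', 'd'] -> ['d', 'a', 'b', 'c']
'b': index 2 in ['d', 'a', 'b', 'c'] -> ['b', 'd', 'a', 'c']
'c': index 3 in ['b', 'd', 'a', 'c'] -> ['c', 'b', 'd', 'a']
'a': index 3 in ['c', 'b', 'd', 'a'] -> ['a', 'c', 'b', 'd']
'd': index 3 in ['a', 'c', 'b', 'd'] -> ['d', 'a', 'c', 'b']
'b': index 3 in ['d', 'a', 'c', 'b'] -> ['b', 'd', 'a', 'c']
'b': index 0 in ['b', 'd', 'a', 'c'] -> ['b', 'd', 'a', 'c']
'a': index 2 in ['b', 'd', 'a', 'c'] -> ['a', 'b', 'd', 'c']
'd': index 2 in ['a', 'b', 'd', 'c'] -> ['d', 'a', 'b', 'c']
'a': index 1 in ['d', 'a', 'b', 'c'] -> ['a', 'd', 'b', 'c']


Output: [3, 2, 3, 3, 3, 3, 0, 2, 2, 1]
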